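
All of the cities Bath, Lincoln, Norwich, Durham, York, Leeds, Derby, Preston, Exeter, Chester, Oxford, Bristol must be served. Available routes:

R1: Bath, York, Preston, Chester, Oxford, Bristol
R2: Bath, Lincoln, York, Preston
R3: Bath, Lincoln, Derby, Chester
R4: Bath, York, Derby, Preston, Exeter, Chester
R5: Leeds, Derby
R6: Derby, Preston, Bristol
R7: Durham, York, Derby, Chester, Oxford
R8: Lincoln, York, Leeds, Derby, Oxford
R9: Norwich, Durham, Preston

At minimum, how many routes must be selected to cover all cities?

R1, R4, R8, R9 together cover {Bath, Lincoln, Norwich, Durham, York, Leeds, Derby, Preston, Exeter, Chester, Oxford, Bristol} — every city.
No 3 of the 9 routes cover everything (all 84 triples fall short), so 4 is minimum.

4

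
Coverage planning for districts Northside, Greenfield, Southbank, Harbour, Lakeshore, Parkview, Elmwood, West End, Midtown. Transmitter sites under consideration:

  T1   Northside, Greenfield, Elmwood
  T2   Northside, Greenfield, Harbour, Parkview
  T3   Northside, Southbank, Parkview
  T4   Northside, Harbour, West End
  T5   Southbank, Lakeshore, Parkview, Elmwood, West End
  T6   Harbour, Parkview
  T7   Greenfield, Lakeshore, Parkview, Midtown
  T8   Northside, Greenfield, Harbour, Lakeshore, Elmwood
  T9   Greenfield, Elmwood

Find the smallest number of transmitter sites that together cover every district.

3

T2, T5, T7 together cover {Northside, Greenfield, Southbank, Harbour, Lakeshore, Parkview, Elmwood, West End, Midtown} — every district.
No 2 of the 9 transmitter sites cover everything (all 36 pairs fall short), so 3 is minimum.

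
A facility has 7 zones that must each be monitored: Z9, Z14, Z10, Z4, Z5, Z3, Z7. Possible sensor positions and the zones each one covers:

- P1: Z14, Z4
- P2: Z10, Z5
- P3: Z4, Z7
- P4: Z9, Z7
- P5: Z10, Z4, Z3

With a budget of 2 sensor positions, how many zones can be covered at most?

Choosing P4, P5 covers {Z9, Z10, Z4, Z3, Z7} — 5 zones.
No choice of 2 sensor positions does better; here Z14, Z5 are left uncovered.

5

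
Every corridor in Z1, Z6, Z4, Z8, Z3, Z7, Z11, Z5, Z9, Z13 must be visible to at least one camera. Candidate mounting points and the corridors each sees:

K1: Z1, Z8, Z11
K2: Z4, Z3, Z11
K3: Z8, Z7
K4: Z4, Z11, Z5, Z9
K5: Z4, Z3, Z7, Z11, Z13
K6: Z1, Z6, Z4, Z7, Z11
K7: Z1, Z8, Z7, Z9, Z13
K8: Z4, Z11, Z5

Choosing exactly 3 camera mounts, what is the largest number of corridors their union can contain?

Choosing K1, K4, K5 covers {Z1, Z4, Z8, Z3, Z7, Z11, Z5, Z9, Z13} — 9 corridors.
No choice of 3 camera mounts does better; here Z6 is left uncovered.

9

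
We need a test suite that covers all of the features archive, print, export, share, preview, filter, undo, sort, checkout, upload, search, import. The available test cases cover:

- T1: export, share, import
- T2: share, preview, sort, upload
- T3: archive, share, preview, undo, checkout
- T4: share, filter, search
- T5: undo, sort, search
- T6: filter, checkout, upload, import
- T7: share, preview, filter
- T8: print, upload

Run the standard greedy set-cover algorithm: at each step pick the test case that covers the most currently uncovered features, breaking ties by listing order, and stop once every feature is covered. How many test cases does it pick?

Pick 1: T3 covers 5 new features (archive, share, preview, undo, checkout).
Pick 2: T6 covers 3 new features (filter, upload, import).
Pick 3: T5 covers 2 new features (sort, search).
Pick 4: T1 covers 1 new features (export).
Pick 5: T8 covers 1 new features (print).
Greedy uses 5 test cases.

5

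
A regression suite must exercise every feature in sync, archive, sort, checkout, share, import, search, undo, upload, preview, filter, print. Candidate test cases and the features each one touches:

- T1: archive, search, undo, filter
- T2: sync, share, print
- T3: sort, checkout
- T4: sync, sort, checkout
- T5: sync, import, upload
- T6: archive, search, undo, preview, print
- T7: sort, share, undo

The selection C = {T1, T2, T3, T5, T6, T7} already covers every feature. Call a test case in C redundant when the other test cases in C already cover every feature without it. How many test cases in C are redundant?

Drop T1: filter uncovered — not redundant.
Drop T2: the rest still cover every feature — redundant.
Drop T3: checkout uncovered — not redundant.
Drop T5: import, upload uncovered — not redundant.
Drop T6: preview uncovered — not redundant.
Drop T7: the rest still cover every feature — redundant.
2 redundant: T2, T7.

2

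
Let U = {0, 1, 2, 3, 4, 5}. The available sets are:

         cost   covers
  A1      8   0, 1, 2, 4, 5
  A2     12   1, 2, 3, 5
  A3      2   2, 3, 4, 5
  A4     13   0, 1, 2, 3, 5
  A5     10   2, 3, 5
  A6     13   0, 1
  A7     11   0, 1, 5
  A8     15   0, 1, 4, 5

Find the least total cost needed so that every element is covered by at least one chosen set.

10

A1, A3 cover every element at cost 8 + 2 = 10.
Any cover uses at least 2 sets; among all covering selections none totals below 10.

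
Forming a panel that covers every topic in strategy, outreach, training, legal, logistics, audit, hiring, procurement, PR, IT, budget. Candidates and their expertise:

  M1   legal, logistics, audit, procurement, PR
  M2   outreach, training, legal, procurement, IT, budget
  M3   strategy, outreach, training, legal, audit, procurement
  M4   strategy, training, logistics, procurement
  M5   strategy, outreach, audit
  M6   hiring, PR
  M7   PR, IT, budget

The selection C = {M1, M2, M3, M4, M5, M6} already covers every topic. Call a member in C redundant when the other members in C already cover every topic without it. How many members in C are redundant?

Drop M1: the rest still cover every topic — redundant.
Drop M2: IT, budget uncovered — not redundant.
Drop M3: the rest still cover every topic — redundant.
Drop M4: the rest still cover every topic — redundant.
Drop M5: the rest still cover every topic — redundant.
Drop M6: hiring uncovered — not redundant.
4 redundant: M1, M3, M4, M5.

4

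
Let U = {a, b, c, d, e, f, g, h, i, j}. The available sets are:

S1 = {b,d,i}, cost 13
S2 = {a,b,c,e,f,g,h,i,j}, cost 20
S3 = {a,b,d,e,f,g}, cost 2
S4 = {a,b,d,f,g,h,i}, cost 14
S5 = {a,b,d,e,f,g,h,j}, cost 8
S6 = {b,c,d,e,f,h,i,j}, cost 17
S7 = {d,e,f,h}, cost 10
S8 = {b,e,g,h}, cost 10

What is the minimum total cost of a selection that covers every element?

S3, S6 cover every element at cost 2 + 17 = 19.
Any cover uses at least 2 sets; among all covering selections none totals below 19.

19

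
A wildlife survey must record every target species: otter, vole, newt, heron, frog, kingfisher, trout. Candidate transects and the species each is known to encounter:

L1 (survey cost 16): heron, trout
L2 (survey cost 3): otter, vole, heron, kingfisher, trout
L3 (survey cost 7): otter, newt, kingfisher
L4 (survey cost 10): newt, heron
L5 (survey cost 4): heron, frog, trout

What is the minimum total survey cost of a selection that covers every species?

L2, L3, L5 cover every species at survey cost 3 + 7 + 4 = 14.
Any cover uses at least 3 transects; among all covering selections none totals below 14.

14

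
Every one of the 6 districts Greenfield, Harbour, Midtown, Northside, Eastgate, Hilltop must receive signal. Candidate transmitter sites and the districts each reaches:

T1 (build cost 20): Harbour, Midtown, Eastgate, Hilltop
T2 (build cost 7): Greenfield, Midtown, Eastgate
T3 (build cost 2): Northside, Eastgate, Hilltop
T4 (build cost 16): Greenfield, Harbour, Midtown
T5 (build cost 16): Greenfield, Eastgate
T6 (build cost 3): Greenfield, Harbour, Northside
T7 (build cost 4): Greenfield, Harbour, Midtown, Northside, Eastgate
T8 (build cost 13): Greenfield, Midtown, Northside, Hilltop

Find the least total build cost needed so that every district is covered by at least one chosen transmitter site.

6

T3, T7 cover every district at build cost 2 + 4 = 6.
Any cover uses at least 2 transmitter sites; among all covering selections none totals below 6.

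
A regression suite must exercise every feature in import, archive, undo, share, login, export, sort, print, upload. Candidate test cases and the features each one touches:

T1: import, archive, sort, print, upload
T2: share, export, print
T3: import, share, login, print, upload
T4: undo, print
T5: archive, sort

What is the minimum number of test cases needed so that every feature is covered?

4

T1, T2, T3, T4 together cover {import, archive, undo, share, login, export, sort, print, upload} — every feature.
No 3 of the 5 test cases cover everything (all 10 triples fall short), so 4 is minimum.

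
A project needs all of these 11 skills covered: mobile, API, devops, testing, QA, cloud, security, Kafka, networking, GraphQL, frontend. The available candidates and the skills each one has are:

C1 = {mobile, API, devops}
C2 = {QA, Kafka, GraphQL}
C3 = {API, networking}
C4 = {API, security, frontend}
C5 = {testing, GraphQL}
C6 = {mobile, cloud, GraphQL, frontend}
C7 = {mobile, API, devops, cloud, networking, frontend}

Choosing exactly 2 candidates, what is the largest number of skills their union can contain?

9

Choosing C2, C7 covers {mobile, API, devops, QA, cloud, Kafka, networking, GraphQL, frontend} — 9 skills.
No choice of 2 candidates does better; here testing, security are left uncovered.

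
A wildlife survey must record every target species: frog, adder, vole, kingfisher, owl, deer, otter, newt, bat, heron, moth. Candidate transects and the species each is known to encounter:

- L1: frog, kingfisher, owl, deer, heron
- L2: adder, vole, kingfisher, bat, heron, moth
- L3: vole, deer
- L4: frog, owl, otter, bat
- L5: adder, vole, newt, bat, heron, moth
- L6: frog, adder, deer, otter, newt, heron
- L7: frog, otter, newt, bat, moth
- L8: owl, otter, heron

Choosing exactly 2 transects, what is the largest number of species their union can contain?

10

Choosing L1, L5 covers {frog, adder, vole, kingfisher, owl, deer, newt, bat, heron, moth} — 10 species.
No choice of 2 transects does better; here otter is left uncovered.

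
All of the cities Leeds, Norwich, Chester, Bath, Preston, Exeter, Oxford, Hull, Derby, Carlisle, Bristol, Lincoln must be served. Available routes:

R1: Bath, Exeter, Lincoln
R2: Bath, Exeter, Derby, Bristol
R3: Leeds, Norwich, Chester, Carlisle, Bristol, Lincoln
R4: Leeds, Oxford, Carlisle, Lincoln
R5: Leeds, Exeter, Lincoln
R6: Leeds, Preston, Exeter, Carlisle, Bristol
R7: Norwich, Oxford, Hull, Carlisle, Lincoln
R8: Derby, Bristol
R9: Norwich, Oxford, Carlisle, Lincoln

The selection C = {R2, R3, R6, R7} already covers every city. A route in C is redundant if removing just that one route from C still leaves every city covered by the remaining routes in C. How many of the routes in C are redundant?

0

Drop R2: Bath, Derby uncovered — not redundant.
Drop R3: Chester uncovered — not redundant.
Drop R6: Preston uncovered — not redundant.
Drop R7: Oxford, Hull uncovered — not redundant.
None of the routes in C is redundant.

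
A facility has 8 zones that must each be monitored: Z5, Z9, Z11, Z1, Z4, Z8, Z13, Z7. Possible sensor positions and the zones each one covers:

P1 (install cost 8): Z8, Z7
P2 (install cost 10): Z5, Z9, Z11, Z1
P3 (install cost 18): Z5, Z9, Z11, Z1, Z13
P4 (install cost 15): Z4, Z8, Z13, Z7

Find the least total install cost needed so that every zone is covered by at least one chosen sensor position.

25

P2, P4 cover every zone at install cost 10 + 15 = 25.
Any cover uses at least 2 sensor positions; among all covering selections none totals below 25.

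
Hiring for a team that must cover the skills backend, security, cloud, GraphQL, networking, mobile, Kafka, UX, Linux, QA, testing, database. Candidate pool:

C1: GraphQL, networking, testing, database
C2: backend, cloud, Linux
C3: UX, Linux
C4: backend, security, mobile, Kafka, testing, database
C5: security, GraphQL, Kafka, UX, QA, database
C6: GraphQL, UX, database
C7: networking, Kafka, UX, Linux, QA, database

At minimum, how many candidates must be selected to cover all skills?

C1, C2, C4, C5 together cover {backend, security, cloud, GraphQL, networking, mobile, Kafka, UX, Linux, QA, testing, database} — every skill.
No 3 of the 7 candidates cover everything (all 35 triples fall short), so 4 is minimum.

4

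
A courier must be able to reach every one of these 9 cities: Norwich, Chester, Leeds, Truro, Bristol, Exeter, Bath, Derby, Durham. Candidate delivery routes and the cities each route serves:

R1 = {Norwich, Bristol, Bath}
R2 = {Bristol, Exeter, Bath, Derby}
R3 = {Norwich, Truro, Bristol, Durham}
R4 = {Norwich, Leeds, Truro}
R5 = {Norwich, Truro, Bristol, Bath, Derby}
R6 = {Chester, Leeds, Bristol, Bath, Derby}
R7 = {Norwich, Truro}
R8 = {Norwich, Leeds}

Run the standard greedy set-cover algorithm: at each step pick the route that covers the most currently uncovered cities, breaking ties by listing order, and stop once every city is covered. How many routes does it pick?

4

Pick 1: R5 covers 5 new cities (Norwich, Truro, Bristol, Bath, Derby).
Pick 2: R6 covers 2 new cities (Chester, Leeds).
Pick 3: R2 covers 1 new cities (Exeter).
Pick 4: R3 covers 1 new cities (Durham).
Greedy uses 4 routes. (The true minimum is 3.)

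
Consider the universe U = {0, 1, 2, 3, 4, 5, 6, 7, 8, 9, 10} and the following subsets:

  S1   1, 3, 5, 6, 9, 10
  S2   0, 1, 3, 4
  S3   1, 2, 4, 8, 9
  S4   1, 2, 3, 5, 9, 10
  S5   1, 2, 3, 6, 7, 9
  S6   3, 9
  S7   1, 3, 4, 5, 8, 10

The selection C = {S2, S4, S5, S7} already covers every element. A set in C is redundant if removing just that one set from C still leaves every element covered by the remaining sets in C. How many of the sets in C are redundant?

1

Drop S2: 0 uncovered — not redundant.
Drop S4: the rest still cover every element — redundant.
Drop S5: 6, 7 uncovered — not redundant.
Drop S7: 8 uncovered — not redundant.
1 redundant: S4.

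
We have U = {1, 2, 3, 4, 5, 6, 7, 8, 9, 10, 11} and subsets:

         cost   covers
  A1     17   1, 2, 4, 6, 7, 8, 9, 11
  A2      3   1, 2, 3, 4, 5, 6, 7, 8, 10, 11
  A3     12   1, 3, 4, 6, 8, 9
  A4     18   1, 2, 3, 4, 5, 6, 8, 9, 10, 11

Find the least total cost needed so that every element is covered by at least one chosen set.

15

A2, A3 cover every element at cost 3 + 12 = 15.
Any cover uses at least 2 sets; among all covering selections none totals below 15.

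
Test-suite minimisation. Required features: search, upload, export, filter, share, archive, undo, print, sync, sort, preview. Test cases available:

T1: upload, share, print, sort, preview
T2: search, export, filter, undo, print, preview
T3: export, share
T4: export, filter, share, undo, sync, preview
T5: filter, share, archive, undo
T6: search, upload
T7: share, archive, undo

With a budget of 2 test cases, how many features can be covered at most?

Choosing T1, T2 covers {search, upload, export, filter, share, undo, print, sort, preview} — 9 features.
No choice of 2 test cases does better; here archive, sync are left uncovered.

9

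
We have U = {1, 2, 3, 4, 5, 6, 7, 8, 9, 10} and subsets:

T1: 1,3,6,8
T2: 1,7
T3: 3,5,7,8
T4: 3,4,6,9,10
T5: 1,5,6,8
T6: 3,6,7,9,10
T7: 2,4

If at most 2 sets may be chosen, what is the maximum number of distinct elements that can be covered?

Choosing T3, T4 covers {3, 4, 5, 6, 7, 8, 9, 10} — 8 elements.
No choice of 2 sets does better; here 1, 2 are left uncovered.

8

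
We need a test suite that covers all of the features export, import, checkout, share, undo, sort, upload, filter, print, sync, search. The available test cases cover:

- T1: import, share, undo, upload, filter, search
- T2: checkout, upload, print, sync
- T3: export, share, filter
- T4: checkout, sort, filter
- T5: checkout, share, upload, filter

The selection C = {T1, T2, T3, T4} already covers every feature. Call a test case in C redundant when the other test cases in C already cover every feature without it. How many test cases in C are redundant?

0

Drop T1: import, undo, search uncovered — not redundant.
Drop T2: print, sync uncovered — not redundant.
Drop T3: export uncovered — not redundant.
Drop T4: sort uncovered — not redundant.
None of the test cases in C is redundant.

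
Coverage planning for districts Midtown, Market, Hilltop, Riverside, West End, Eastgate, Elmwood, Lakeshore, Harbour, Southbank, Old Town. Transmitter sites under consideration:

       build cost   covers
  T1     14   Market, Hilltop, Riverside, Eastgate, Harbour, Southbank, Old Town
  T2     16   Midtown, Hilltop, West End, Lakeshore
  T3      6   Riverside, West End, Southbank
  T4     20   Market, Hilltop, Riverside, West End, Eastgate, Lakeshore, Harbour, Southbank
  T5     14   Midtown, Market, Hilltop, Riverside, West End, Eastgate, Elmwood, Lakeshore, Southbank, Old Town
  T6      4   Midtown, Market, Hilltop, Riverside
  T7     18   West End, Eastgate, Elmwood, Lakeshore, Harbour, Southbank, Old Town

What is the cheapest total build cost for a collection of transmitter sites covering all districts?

T6, T7 cover every district at build cost 4 + 18 = 22.
Any cover uses at least 2 transmitter sites; among all covering selections none totals below 22.

22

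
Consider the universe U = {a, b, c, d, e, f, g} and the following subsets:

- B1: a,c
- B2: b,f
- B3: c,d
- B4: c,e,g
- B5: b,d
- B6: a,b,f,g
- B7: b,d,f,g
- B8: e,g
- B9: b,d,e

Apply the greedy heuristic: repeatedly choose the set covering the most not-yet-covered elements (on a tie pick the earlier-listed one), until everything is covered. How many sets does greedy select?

Pick 1: B6 covers 4 new elements (a, b, f, g).
Pick 2: B3 covers 2 new elements (c, d).
Pick 3: B4 covers 1 new elements (e).
Greedy uses 3 sets.

3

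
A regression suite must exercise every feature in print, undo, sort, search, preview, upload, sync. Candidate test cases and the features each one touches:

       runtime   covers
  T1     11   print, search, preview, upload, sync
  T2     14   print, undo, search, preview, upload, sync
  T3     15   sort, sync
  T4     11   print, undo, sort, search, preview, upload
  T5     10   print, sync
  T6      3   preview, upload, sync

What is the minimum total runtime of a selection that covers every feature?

T4, T6 cover every feature at runtime 11 + 3 = 14.
Any cover uses at least 2 test cases; among all covering selections none totals below 14.

14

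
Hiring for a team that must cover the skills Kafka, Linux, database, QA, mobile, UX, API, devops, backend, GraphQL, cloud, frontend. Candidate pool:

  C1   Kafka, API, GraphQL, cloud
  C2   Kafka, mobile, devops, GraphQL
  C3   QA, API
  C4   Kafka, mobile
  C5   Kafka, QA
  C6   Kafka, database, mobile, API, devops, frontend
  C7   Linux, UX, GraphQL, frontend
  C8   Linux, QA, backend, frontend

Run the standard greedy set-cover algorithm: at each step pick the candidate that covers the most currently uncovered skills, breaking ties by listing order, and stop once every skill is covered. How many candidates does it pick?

4

Pick 1: C6 covers 6 new skills (Kafka, database, mobile, API, devops, frontend).
Pick 2: C7 covers 3 new skills (Linux, UX, GraphQL).
Pick 3: C8 covers 2 new skills (QA, backend).
Pick 4: C1 covers 1 new skills (cloud).
Greedy uses 4 candidates.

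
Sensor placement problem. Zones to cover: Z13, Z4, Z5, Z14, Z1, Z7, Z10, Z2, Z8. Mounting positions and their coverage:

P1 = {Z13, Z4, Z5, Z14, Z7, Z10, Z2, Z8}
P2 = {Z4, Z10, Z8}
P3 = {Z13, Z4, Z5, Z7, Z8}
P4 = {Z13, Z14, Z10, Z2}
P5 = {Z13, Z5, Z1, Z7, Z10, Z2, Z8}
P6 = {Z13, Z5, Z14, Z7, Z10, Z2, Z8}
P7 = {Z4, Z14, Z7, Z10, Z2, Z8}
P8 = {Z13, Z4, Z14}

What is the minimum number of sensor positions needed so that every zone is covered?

P1, P5 together cover {Z13, Z4, Z5, Z14, Z1, Z7, Z10, Z2, Z8} — every zone.
No single sensor position contains all 9 zones, so 2 is optimal.

2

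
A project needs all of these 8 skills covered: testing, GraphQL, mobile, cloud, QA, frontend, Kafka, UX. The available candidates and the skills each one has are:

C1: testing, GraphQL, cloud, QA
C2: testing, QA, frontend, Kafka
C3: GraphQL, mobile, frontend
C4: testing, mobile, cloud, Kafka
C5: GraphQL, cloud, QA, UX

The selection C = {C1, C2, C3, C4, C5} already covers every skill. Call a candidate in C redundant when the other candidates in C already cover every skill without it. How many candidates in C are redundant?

4

Drop C1: the rest still cover every skill — redundant.
Drop C2: the rest still cover every skill — redundant.
Drop C3: the rest still cover every skill — redundant.
Drop C4: the rest still cover every skill — redundant.
Drop C5: UX uncovered — not redundant.
4 redundant: C1, C2, C3, C4.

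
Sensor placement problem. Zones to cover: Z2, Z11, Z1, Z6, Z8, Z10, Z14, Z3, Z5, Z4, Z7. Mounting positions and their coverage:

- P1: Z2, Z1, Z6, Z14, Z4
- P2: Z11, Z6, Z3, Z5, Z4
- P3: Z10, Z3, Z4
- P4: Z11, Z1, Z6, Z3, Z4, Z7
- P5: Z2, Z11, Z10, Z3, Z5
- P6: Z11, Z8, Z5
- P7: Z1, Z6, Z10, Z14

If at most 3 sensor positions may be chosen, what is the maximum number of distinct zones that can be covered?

10

Choosing P1, P3, P6 covers {Z2, Z11, Z1, Z6, Z8, Z10, Z14, Z3, Z5, Z4} — 10 zones.
No choice of 3 sensor positions does better; here Z7 is left uncovered.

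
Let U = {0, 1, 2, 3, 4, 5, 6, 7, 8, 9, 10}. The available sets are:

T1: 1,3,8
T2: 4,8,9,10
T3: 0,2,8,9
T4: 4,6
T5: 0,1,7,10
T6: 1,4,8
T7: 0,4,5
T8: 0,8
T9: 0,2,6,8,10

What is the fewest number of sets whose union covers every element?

5

T1, T2, T5, T7, T9 together cover {0, 1, 2, 3, 4, 5, 6, 7, 8, 9, 10} — every element.
No 4 of the 9 sets cover everything (all 126 size-4 selections fall short), so 5 is minimum.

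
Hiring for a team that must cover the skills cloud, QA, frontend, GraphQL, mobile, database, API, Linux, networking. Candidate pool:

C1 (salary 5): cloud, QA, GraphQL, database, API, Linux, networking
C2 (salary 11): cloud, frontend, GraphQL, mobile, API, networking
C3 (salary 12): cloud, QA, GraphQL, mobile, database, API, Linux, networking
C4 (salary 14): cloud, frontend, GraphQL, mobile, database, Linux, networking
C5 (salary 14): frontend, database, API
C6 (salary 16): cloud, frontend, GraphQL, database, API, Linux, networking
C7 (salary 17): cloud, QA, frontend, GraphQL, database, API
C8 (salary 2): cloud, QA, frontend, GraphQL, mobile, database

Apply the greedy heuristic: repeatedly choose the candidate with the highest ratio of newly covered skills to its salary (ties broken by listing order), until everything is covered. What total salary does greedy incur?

7

Pick 1: C8 adds 6 new (cloud, QA, frontend, GraphQL, mobile, database) at salary 2 (ratio 6/2).
Pick 2: C1 adds 3 new (API, Linux, networking) at salary 5 (ratio 3/5).
Greedy total salary: 2 + 5 = 7.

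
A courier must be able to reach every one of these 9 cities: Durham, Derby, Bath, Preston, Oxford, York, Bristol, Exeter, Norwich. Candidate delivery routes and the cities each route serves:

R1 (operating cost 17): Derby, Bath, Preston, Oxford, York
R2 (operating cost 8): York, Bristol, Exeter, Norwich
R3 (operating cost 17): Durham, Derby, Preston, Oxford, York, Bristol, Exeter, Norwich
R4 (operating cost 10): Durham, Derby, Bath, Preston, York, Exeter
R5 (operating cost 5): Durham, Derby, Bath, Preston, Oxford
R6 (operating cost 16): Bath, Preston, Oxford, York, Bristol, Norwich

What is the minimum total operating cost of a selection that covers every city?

13

R2, R5 cover every city at operating cost 8 + 5 = 13.
Any cover uses at least 2 routes; among all covering selections none totals below 13.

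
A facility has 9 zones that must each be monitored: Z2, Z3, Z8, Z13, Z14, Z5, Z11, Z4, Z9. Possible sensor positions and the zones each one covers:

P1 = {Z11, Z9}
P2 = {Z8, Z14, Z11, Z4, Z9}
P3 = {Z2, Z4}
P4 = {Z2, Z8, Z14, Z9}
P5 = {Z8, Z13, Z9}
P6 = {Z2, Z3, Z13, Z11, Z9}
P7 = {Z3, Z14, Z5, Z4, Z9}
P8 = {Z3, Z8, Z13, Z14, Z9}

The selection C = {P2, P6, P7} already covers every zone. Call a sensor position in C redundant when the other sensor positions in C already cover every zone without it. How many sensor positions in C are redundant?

0

Drop P2: Z8 uncovered — not redundant.
Drop P6: Z2, Z13 uncovered — not redundant.
Drop P7: Z5 uncovered — not redundant.
None of the sensor positions in C is redundant.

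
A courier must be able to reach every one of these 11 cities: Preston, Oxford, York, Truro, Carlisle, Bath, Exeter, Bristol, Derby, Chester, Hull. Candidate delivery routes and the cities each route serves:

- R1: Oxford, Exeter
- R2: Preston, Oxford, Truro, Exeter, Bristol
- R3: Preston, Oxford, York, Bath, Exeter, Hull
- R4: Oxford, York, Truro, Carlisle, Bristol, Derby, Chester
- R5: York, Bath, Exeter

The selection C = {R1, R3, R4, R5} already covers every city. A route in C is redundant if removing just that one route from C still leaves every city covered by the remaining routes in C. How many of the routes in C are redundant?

Drop R1: the rest still cover every city — redundant.
Drop R3: Preston, Hull uncovered — not redundant.
Drop R4: Truro, Carlisle, Bristol, Derby, … uncovered — not redundant.
Drop R5: the rest still cover every city — redundant.
2 redundant: R1, R5.

2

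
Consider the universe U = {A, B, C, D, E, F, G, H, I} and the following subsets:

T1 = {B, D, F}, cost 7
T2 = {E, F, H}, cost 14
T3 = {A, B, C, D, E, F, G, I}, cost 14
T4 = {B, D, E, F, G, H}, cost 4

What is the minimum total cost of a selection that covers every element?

T3, T4 cover every element at cost 14 + 4 = 18.
Any cover uses at least 2 sets; among all covering selections none totals below 18.

18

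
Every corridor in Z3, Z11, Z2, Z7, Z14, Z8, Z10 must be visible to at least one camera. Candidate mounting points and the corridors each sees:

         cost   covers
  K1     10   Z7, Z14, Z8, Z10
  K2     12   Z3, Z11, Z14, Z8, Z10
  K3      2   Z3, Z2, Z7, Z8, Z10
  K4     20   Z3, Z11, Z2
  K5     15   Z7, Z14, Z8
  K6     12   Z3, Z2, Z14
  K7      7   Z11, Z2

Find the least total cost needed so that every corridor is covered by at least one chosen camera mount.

14

K2, K3 cover every corridor at cost 12 + 2 = 14.
Any cover uses at least 2 camera mounts; among all covering selections none totals below 14.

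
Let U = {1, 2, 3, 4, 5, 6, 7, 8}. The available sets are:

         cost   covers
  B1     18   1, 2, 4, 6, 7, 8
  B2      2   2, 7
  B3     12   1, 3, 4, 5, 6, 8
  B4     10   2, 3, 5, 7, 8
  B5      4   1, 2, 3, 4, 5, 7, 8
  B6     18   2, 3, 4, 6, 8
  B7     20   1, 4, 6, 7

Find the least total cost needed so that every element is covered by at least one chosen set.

B2, B3 cover every element at cost 2 + 12 = 14.
Any cover uses at least 2 sets; among all covering selections none totals below 14.

14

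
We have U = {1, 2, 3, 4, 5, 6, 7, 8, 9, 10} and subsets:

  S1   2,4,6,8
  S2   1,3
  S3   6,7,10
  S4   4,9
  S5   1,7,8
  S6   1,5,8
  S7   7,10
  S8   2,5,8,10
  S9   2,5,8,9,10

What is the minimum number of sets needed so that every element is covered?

4

S1, S2, S3, S9 together cover {1, 2, 3, 4, 5, 6, 7, 8, 9, 10} — every element.
No 3 of the 9 sets cover everything (all 84 triples fall short), so 4 is minimum.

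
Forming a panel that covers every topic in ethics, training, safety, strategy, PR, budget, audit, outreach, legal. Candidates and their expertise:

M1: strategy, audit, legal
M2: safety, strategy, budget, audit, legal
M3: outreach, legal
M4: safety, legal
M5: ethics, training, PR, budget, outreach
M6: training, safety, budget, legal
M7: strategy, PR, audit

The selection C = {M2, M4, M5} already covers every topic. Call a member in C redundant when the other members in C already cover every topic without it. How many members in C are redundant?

1

Drop M2: strategy, audit uncovered — not redundant.
Drop M4: the rest still cover every topic — redundant.
Drop M5: ethics, training, PR, outreach uncovered — not redundant.
1 redundant: M4.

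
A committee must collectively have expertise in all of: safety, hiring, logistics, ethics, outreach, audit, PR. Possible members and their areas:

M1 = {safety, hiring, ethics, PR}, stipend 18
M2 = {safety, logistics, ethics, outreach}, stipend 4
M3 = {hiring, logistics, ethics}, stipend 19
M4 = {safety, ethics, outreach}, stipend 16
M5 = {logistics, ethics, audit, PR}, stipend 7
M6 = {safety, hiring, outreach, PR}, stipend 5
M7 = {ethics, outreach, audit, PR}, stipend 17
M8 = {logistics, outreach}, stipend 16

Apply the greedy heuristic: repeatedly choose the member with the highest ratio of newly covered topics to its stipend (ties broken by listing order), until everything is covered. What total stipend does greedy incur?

Pick 1: M2 adds 4 new (safety, logistics, ethics, outreach) at stipend 4 (ratio 4/4).
Pick 2: M6 adds 2 new (hiring, PR) at stipend 5 (ratio 2/5).
Pick 3: M5 adds 1 new (audit) at stipend 7 (ratio 1/7).
Greedy total stipend: 4 + 5 + 7 = 16. (The true optimum is 12, so greedy overshoots here.)

16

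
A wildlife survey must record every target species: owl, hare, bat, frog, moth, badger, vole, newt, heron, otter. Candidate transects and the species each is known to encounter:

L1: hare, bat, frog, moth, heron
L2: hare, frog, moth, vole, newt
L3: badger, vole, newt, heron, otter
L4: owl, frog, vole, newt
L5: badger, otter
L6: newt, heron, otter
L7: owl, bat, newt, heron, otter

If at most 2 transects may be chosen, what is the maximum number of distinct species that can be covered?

Choosing L1, L3 covers {hare, bat, frog, moth, badger, vole, newt, heron, otter} — 9 species.
No choice of 2 transects does better; here owl is left uncovered.

9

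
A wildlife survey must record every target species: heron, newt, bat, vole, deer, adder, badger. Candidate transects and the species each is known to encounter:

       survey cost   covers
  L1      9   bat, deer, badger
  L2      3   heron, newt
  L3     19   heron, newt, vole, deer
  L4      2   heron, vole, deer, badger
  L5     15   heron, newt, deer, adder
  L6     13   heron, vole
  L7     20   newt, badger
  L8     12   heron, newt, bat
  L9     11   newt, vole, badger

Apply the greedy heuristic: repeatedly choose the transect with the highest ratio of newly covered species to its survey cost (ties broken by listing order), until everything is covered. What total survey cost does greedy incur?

Pick 1: L4 adds 4 new (heron, vole, deer, badger) at survey cost 2 (ratio 4/2).
Pick 2: L2 adds 1 new (newt) at survey cost 3 (ratio 1/3).
Pick 3: L1 adds 1 new (bat) at survey cost 9 (ratio 1/9).
Pick 4: L5 adds 1 new (adder) at survey cost 15 (ratio 1/15).
Greedy total survey cost: 2 + 3 + 9 + 15 = 29. (The true optimum is 26, so greedy overshoots here.)

29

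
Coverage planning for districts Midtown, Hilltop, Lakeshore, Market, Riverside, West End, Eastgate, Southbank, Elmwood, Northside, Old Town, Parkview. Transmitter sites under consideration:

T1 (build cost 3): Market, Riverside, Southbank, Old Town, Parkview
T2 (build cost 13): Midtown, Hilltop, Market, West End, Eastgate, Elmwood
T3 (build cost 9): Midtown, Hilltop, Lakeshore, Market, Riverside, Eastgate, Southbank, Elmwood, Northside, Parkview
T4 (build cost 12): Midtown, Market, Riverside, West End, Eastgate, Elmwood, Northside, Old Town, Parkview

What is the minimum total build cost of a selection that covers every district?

T3, T4 cover every district at build cost 9 + 12 = 21.
Any cover uses at least 2 transmitter sites; among all covering selections none totals below 21.
Greedy by coverage-per-build cost would pick T1, T3, T4 for 24 — worse than the optimum 21.

21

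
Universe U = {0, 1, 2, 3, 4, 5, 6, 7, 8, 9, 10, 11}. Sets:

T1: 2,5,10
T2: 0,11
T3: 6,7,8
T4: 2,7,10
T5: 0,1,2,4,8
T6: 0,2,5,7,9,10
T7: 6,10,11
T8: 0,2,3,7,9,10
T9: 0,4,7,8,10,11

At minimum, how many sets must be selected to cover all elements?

4

T1, T5, T7, T8 together cover {0, 1, 2, 3, 4, 5, 6, 7, 8, 9, 10, 11} — every element.
No 3 of the 9 sets cover everything (all 84 triples fall short), so 4 is minimum.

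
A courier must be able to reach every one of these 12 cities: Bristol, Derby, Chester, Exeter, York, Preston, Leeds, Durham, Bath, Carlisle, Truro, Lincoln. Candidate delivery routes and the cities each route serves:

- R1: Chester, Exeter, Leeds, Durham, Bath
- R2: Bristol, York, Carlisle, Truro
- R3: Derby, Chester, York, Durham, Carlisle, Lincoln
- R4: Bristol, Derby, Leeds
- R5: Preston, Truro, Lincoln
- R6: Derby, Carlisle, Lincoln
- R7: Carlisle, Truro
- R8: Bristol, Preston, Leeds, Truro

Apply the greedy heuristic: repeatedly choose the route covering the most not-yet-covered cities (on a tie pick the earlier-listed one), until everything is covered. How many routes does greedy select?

3

Pick 1: R3 covers 6 new cities (Derby, Chester, York, Durham, Carlisle, Lincoln).
Pick 2: R8 covers 4 new cities (Bristol, Preston, Leeds, Truro).
Pick 3: R1 covers 2 new cities (Exeter, Bath).
Greedy uses 3 routes.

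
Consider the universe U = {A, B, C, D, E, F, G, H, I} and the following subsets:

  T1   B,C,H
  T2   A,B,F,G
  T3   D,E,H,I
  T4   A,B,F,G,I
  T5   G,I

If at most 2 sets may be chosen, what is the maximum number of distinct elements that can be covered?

8

Choosing T2, T3 covers {A, B, D, E, F, G, H, I} — 8 elements.
No choice of 2 sets does better; here C is left uncovered.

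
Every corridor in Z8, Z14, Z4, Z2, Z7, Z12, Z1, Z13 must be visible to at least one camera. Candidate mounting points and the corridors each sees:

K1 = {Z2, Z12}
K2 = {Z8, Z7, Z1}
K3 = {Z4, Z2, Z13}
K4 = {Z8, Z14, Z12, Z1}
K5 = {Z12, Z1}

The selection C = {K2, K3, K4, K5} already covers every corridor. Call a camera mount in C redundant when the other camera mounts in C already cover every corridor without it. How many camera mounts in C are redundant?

1

Drop K2: Z7 uncovered — not redundant.
Drop K3: Z4, Z2, Z13 uncovered — not redundant.
Drop K4: Z14 uncovered — not redundant.
Drop K5: the rest still cover every corridor — redundant.
1 redundant: K5.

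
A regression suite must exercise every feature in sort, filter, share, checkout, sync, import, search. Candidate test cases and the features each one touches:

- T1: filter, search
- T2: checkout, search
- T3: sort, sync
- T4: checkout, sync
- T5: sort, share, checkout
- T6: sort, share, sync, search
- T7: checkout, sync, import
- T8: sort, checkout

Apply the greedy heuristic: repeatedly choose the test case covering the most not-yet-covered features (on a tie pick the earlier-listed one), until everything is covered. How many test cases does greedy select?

Pick 1: T6 covers 4 new features (sort, share, sync, search).
Pick 2: T7 covers 2 new features (checkout, import).
Pick 3: T1 covers 1 new features (filter).
Greedy uses 3 test cases.

3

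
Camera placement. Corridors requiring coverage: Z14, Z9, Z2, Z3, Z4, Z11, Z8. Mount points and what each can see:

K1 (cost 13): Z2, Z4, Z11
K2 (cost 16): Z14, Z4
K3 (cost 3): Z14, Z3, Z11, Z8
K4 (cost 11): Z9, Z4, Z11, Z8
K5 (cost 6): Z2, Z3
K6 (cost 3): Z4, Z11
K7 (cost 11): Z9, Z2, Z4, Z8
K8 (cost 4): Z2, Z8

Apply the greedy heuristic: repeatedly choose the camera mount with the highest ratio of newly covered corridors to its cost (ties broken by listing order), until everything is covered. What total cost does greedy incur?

21

Pick 1: K3 adds 4 new (Z14, Z3, Z11, Z8) at cost 3 (ratio 4/3).
Pick 2: K6 adds 1 new (Z4) at cost 3 (ratio 1/3).
Pick 3: K8 adds 1 new (Z2) at cost 4 (ratio 1/4).
Pick 4: K4 adds 1 new (Z9) at cost 11 (ratio 1/11).
Greedy total cost: 3 + 3 + 4 + 11 = 21. (The true optimum is 14, so greedy overshoots here.)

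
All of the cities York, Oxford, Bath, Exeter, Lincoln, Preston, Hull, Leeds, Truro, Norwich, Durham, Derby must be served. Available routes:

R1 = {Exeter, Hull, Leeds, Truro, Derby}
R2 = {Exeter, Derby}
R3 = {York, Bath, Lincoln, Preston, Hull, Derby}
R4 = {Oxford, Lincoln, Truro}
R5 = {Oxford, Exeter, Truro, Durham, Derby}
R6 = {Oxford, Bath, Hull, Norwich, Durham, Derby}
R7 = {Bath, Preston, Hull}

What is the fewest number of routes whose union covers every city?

3

R1, R3, R6 together cover {York, Oxford, Bath, Exeter, Lincoln, Preston, Hull, Leeds, Truro, Norwich, Durham, Derby} — every city.
No 2 of the 7 routes cover everything (all 21 pairs fall short), so 3 is minimum.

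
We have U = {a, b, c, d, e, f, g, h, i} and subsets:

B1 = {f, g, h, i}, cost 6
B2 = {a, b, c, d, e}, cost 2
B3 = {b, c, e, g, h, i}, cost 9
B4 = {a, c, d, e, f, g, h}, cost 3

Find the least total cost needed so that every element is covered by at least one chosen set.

8

B1, B2 cover every element at cost 6 + 2 = 8.
Any cover uses at least 2 sets; among all covering selections none totals below 8.
Greedy by coverage-per-cost would pick B2, B4, B1 for 11 — worse than the optimum 8.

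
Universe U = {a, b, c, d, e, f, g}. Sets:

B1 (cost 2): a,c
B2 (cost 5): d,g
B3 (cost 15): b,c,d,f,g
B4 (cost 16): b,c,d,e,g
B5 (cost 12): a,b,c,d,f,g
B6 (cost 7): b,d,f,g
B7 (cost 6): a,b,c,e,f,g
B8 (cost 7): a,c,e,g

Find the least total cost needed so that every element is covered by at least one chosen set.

B2, B7 cover every element at cost 5 + 6 = 11.
Any cover uses at least 2 sets; among all covering selections none totals below 11.

11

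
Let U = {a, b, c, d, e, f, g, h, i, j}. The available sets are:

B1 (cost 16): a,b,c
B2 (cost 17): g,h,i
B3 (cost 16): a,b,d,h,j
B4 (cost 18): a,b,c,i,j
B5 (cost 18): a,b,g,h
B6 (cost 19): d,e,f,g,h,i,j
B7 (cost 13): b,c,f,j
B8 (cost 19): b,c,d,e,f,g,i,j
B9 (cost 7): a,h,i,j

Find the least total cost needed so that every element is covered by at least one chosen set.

B8, B9 cover every element at cost 19 + 7 = 26.
Any cover uses at least 2 sets; among all covering selections none totals below 26.

26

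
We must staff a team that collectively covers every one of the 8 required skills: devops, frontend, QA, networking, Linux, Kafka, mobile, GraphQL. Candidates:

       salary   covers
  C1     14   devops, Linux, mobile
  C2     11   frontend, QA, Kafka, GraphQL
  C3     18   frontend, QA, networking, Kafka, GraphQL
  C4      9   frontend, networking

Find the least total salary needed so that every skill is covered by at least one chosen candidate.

32

C1, C3 cover every skill at salary 14 + 18 = 32.
Any cover uses at least 2 candidates; among all covering selections none totals below 32.
Greedy by coverage-per-salary would pick C2, C1, C4 for 34 — worse than the optimum 32.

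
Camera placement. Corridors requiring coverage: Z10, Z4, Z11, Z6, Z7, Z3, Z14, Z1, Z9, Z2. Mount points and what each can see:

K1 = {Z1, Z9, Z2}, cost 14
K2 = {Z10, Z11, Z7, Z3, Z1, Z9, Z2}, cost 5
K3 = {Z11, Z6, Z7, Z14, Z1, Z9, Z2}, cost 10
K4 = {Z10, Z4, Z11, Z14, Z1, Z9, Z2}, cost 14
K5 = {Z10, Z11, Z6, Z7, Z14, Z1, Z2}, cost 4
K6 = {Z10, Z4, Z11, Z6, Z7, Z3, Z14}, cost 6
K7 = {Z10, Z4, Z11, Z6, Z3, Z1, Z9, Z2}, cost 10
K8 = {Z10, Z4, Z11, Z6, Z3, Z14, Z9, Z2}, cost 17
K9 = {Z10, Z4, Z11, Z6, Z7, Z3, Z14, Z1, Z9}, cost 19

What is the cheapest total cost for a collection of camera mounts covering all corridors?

11

K2, K6 cover every corridor at cost 5 + 6 = 11.
Any cover uses at least 2 camera mounts; among all covering selections none totals below 11.
Greedy by coverage-per-cost would pick K5, K2, K6 for 15 — worse than the optimum 11.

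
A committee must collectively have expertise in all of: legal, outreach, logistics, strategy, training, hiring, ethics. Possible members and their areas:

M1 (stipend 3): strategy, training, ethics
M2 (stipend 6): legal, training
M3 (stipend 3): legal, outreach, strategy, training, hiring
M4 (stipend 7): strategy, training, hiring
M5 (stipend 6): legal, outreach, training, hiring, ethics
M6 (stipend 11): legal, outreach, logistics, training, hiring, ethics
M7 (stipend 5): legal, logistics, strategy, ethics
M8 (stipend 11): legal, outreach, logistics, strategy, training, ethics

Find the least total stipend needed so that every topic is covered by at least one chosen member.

8

M3, M7 cover every topic at stipend 3 + 5 = 8.
Any cover uses at least 2 members; among all covering selections none totals below 8.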